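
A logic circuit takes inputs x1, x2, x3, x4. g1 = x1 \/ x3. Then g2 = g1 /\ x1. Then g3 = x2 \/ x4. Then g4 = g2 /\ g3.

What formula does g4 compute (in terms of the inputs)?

g1 = x1 \/ x3
g2 = g1 /\ x1 = (x1 \/ x3) /\ x1
g3 = x2 \/ x4
g4 = g2 /\ g3 = ((x1 \/ x3) /\ x1) /\ (x2 \/ x4)

((x1 \/ x3) /\ x1) /\ (x2 \/ x4)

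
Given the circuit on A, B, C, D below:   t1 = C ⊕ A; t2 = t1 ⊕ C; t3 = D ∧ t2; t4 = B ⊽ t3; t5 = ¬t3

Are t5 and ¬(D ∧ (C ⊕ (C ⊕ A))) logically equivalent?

Yes

t1 = C ⊕ A
t2 = t1 ⊕ C = (C ⊕ A) ⊕ C
t3 = D ∧ t2 = D ∧ ((C ⊕ A) ⊕ C)
t5 = ¬t3 = ¬(D ∧ ((C ⊕ A) ⊕ C))
At A=1, B=0, C=0, D=1: circuit gives 0, formula gives 0.
At A=0, B=0, C=0, D=0: circuit gives 1, formula gives 1.
Agrees on all 16 inputs.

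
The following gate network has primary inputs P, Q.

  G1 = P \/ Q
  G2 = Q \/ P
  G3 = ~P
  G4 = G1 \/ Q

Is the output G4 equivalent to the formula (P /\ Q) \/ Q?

G1 = P \/ Q
G4 = G1 \/ Q = (P \/ Q) \/ Q
At P=1, Q=0: circuit gives 1, formula gives 0.

No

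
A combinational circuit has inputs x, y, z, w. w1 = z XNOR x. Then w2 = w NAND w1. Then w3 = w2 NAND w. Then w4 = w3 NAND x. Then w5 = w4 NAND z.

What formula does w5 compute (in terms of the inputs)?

w1 = z XNOR x
w2 = w NAND w1 = w NAND (z XNOR x)
w3 = w2 NAND w = (w NAND (z XNOR x)) NAND w
w4 = w3 NAND x = ((w NAND (z XNOR x)) NAND w) NAND x
w5 = w4 NAND z = (((w NAND (z XNOR x)) NAND w) NAND x) NAND z

(((w NAND (z XNOR x)) NAND w) NAND x) NAND z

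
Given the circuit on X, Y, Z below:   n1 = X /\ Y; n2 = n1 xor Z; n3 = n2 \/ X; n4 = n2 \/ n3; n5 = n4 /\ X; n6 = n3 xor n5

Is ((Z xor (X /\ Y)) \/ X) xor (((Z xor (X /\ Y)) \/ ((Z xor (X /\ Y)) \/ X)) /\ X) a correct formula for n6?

n1 = X /\ Y
n2 = n1 xor Z = (X /\ Y) xor Z
n3 = n2 \/ X = ((X /\ Y) xor Z) \/ X
n4 = n2 \/ n3 = ((X /\ Y) xor Z) \/ (((X /\ Y) xor Z) \/ X)
n5 = n4 /\ X = (((X /\ Y) xor Z) \/ (((X /\ Y) xor Z) \/ X)) /\ X
n6 = n3 xor n5 = (((X /\ Y) xor Z) \/ X) xor ((((X /\ Y) xor Z) \/ (((X /\ Y) xor Z) \/ X)) /\ X)
At X=0, Y=0, Z=0: circuit gives 0, formula gives 0.
At X=0, Y=0, Z=1: circuit gives 1, formula gives 1.
Agrees on all 8 inputs.

Yes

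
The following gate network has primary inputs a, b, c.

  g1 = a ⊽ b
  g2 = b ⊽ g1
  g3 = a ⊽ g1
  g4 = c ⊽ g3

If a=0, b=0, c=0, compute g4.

g1 = 0 ⊽ 0 = 1
g3 = 0 ⊽ 1 = 0
g4 = 0 ⊽ 0 = 1

1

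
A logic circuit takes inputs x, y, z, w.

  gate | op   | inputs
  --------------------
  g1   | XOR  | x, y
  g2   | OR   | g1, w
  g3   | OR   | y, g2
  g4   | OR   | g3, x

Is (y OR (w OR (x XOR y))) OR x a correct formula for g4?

g1 = x XOR y
g2 = g1 OR w = (x XOR y) OR w
g3 = y OR g2 = y OR ((x XOR y) OR w)
g4 = g3 OR x = (y OR ((x XOR y) OR w)) OR x
At x=0, y=0, z=0, w=0: circuit gives 0, formula gives 0.
At x=0, y=0, z=0, w=1: circuit gives 1, formula gives 1.
Agrees on all 16 inputs.

Yes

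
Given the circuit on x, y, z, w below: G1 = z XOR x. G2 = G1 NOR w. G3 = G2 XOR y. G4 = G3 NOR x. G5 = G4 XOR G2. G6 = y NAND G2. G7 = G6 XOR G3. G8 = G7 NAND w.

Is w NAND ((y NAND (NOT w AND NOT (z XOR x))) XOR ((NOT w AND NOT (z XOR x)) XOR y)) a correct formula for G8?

G1 = z XOR x
G2 = G1 NOR w = (z XOR x) NOR w
G3 = G2 XOR y = ((z XOR x) NOR w) XOR y
G6 = y NAND G2 = y NAND ((z XOR x) NOR w)
G7 = G6 XOR G3 = (y NAND ((z XOR x) NOR w)) XOR (((z XOR x) NOR w) XOR y)
G8 = G7 NAND w = ((y NAND ((z XOR x) NOR w)) XOR (((z XOR x) NOR w) XOR y)) NAND w
At x=0, y=0, z=0, w=1: circuit gives 0, formula gives 0.
At x=0, y=0, z=0, w=0: circuit gives 1, formula gives 1.
Agrees on all 16 inputs.

Yes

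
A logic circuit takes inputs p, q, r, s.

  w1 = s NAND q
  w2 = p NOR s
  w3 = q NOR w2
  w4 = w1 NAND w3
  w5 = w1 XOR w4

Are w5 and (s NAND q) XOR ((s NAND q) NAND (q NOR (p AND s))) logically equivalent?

No

w1 = s NAND q
w2 = p NOR s
w3 = q NOR w2 = q NOR (p NOR s)
w4 = w1 NAND w3 = (s NAND q) NAND (q NOR (p NOR s))
w5 = w1 XOR w4 = (s NAND q) XOR ((s NAND q) NAND (q NOR (p NOR s)))
At p=0, q=0, r=0, s=0: circuit gives 0, formula gives 1.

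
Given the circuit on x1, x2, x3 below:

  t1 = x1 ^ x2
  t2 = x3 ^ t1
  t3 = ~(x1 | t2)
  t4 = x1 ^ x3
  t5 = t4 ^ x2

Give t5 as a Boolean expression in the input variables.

t4 = x1 ^ x3
t5 = t4 ^ x2 = (x1 ^ x3) ^ x2

(x1 ^ x3) ^ x2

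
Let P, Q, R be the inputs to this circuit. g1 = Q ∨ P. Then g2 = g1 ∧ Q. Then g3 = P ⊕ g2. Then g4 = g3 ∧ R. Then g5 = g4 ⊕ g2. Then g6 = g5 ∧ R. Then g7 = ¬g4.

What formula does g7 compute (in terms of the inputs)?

g1 = Q ∨ P
g2 = g1 ∧ Q = (Q ∨ P) ∧ Q
g3 = P ⊕ g2 = P ⊕ ((Q ∨ P) ∧ Q)
g4 = g3 ∧ R = (P ⊕ ((Q ∨ P) ∧ Q)) ∧ R
g7 = ¬g4 = ¬((P ⊕ ((Q ∨ P) ∧ Q)) ∧ R)

¬((P ⊕ ((Q ∨ P) ∧ Q)) ∧ R)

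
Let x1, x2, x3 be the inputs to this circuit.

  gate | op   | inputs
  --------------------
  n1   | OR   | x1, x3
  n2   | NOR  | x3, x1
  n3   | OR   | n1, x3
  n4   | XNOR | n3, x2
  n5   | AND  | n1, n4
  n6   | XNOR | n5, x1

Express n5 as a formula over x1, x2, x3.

(x1 OR x3) AND (((x1 OR x3) OR x3) XNOR x2)

n1 = x1 OR x3
n3 = n1 OR x3 = (x1 OR x3) OR x3
n4 = n3 XNOR x2 = ((x1 OR x3) OR x3) XNOR x2
n5 = n1 AND n4 = (x1 OR x3) AND (((x1 OR x3) OR x3) XNOR x2)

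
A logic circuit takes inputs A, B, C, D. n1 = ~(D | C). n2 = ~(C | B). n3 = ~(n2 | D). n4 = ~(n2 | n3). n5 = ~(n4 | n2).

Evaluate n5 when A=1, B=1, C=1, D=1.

0

n2 = ~(1 | 1) = 0
n3 = ~(0 | 1) = 0
n4 = ~(0 | 0) = 1
n5 = ~(1 | 0) = 0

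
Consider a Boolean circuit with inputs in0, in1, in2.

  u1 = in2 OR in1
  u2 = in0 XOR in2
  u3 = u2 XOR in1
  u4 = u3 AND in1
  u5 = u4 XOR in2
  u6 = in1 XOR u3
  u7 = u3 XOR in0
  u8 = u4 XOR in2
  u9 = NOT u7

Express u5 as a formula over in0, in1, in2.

(((in0 XOR in2) XOR in1) AND in1) XOR in2

u2 = in0 XOR in2
u3 = u2 XOR in1 = (in0 XOR in2) XOR in1
u4 = u3 AND in1 = ((in0 XOR in2) XOR in1) AND in1
u5 = u4 XOR in2 = (((in0 XOR in2) XOR in1) AND in1) XOR in2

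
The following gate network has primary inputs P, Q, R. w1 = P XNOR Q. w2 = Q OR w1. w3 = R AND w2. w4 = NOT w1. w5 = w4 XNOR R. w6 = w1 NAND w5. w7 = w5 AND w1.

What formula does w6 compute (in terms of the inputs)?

w1 = P XNOR Q
w4 = NOT w1 = NOT (P XNOR Q)
w5 = w4 XNOR R = NOT (P XNOR Q) XNOR R
w6 = w1 NAND w5 = (P XNOR Q) NAND (NOT (P XNOR Q) XNOR R)

(P XNOR Q) NAND (NOT (P XNOR Q) XNOR R)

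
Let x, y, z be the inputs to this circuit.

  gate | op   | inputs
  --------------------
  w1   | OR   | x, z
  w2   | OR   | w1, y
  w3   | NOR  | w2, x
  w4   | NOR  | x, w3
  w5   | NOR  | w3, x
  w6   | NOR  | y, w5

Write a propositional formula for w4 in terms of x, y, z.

w1 = x OR z
w2 = w1 OR y = (x OR z) OR y
w3 = w2 NOR x = ((x OR z) OR y) NOR x
w4 = x NOR w3 = x NOR (((x OR z) OR y) NOR x)

x NOR (((x OR z) OR y) NOR x)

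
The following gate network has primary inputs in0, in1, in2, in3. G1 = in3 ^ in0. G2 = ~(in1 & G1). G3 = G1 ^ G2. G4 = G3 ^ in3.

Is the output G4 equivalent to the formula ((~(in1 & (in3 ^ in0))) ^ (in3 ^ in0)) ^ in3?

Yes

G1 = in3 ^ in0
G2 = ~(in1 & G1) = ~(in1 & (in3 ^ in0))
G3 = G1 ^ G2 = (in3 ^ in0) ^ (~(in1 & (in3 ^ in0)))
G4 = G3 ^ in3 = ((in3 ^ in0) ^ (~(in1 & (in3 ^ in0)))) ^ in3
At in0=0, in1=1, in2=0, in3=1: circuit gives 0, formula gives 0.
At in0=0, in1=0, in2=0, in3=0: circuit gives 1, formula gives 1.
Agrees on all 16 inputs.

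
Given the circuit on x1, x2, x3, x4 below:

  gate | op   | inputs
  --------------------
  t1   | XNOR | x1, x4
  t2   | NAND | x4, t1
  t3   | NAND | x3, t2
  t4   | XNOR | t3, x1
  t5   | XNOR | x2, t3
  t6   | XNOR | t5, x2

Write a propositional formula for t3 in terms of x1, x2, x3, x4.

t1 = x1 XNOR x4
t2 = x4 NAND t1 = x4 NAND (x1 XNOR x4)
t3 = x3 NAND t2 = x3 NAND (x4 NAND (x1 XNOR x4))

x3 NAND (x4 NAND (x1 XNOR x4))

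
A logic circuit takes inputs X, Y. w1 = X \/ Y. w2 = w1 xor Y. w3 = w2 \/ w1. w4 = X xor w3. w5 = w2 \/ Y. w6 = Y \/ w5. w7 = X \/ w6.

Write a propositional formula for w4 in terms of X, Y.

w1 = X \/ Y
w2 = w1 xor Y = (X \/ Y) xor Y
w3 = w2 \/ w1 = ((X \/ Y) xor Y) \/ (X \/ Y)
w4 = X xor w3 = X xor (((X \/ Y) xor Y) \/ (X \/ Y))

X xor (((X \/ Y) xor Y) \/ (X \/ Y))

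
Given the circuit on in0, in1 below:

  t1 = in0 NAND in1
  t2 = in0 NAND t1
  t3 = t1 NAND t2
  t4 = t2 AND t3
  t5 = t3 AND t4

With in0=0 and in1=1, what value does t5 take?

t1 = 0 NAND 1 = 1
t2 = 0 NAND 1 = 1
t3 = 1 NAND 1 = 0
t4 = 1 AND 0 = 0
t5 = 0 AND 0 = 0

0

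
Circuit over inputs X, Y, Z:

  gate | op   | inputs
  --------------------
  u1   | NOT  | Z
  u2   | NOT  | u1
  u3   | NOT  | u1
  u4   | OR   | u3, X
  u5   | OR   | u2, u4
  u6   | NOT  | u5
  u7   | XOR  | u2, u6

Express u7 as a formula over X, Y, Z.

NOT NOT Z XOR NOT (NOT NOT Z OR (NOT NOT Z OR X))

u1 = NOT Z
u2 = NOT u1 = NOT NOT Z
u3 = NOT u1 = NOT NOT Z
u4 = u3 OR X = NOT NOT Z OR X
u5 = u2 OR u4 = NOT NOT Z OR (NOT NOT Z OR X)
u6 = NOT u5 = NOT (NOT NOT Z OR (NOT NOT Z OR X))
u7 = u2 XOR u6 = NOT NOT Z XOR NOT (NOT NOT Z OR (NOT NOT Z OR X))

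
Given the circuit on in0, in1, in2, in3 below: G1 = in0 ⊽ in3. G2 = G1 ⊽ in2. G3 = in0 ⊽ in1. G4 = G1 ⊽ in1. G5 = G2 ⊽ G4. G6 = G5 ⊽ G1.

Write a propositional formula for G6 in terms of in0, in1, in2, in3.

(((in0 ⊽ in3) ⊽ in2) ⊽ ((in0 ⊽ in3) ⊽ in1)) ⊽ (in0 ⊽ in3)

G1 = in0 ⊽ in3
G2 = G1 ⊽ in2 = (in0 ⊽ in3) ⊽ in2
G4 = G1 ⊽ in1 = (in0 ⊽ in3) ⊽ in1
G5 = G2 ⊽ G4 = ((in0 ⊽ in3) ⊽ in2) ⊽ ((in0 ⊽ in3) ⊽ in1)
G6 = G5 ⊽ G1 = (((in0 ⊽ in3) ⊽ in2) ⊽ ((in0 ⊽ in3) ⊽ in1)) ⊽ (in0 ⊽ in3)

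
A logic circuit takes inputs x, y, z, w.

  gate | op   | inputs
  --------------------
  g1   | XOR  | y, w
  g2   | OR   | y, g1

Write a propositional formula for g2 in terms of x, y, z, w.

y OR (y XOR w)

g1 = y XOR w
g2 = y OR g1 = y OR (y XOR w)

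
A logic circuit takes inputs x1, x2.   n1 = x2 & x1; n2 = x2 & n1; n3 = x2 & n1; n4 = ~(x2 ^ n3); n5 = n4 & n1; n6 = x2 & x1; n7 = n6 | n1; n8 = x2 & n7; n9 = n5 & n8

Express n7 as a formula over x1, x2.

n1 = x2 & x1
n6 = x2 & x1
n7 = n6 | n1 = (x2 & x1) | (x2 & x1)

(x2 & x1) | (x2 & x1)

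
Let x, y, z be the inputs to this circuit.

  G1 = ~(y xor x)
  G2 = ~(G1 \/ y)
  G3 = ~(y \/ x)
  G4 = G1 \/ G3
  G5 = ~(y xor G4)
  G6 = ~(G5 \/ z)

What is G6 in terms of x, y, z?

G1 = ~(y xor x)
G3 = ~(y \/ x)
G4 = G1 \/ G3 = (~(y xor x)) \/ (~(y \/ x))
G5 = ~(y xor G4) = ~(y xor ((~(y xor x)) \/ (~(y \/ x))))
G6 = ~(G5 \/ z) = ~((~(y xor ((~(y xor x)) \/ (~(y \/ x))))) \/ z)

~((~(y xor ((~(y xor x)) \/ (~(y \/ x))))) \/ z)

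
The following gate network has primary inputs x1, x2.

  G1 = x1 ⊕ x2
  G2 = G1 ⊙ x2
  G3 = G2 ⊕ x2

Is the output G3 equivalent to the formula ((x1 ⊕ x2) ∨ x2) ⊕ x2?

No

G1 = x1 ⊕ x2
G2 = G1 ⊙ x2 = (x1 ⊕ x2) ⊙ x2
G3 = G2 ⊕ x2 = ((x1 ⊕ x2) ⊙ x2) ⊕ x2
At x1=0, x2=0: circuit gives 1, formula gives 0.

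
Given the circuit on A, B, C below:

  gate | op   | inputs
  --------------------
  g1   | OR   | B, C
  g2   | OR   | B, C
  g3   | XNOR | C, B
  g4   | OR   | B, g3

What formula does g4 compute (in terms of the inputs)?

g3 = C XNOR B
g4 = B OR g3 = B OR (C XNOR B)

B OR (C XNOR B)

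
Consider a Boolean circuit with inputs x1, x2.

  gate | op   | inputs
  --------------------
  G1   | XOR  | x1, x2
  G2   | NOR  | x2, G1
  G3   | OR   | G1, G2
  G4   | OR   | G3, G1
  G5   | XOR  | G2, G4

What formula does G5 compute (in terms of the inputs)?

G1 = x1 XOR x2
G2 = x2 NOR G1 = x2 NOR (x1 XOR x2)
G3 = G1 OR G2 = (x1 XOR x2) OR (x2 NOR (x1 XOR x2))
G4 = G3 OR G1 = ((x1 XOR x2) OR (x2 NOR (x1 XOR x2))) OR (x1 XOR x2)
G5 = G2 XOR G4 = (x2 NOR (x1 XOR x2)) XOR (((x1 XOR x2) OR (x2 NOR (x1 XOR x2))) OR (x1 XOR x2))

(x2 NOR (x1 XOR x2)) XOR (((x1 XOR x2) OR (x2 NOR (x1 XOR x2))) OR (x1 XOR x2))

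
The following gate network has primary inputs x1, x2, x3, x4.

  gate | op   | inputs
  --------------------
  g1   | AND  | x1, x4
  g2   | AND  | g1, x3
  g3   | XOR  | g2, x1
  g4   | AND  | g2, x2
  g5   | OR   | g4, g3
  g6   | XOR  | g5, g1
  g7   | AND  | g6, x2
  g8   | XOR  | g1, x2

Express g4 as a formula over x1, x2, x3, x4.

((x1 AND x4) AND x3) AND x2

g1 = x1 AND x4
g2 = g1 AND x3 = (x1 AND x4) AND x3
g4 = g2 AND x2 = ((x1 AND x4) AND x3) AND x2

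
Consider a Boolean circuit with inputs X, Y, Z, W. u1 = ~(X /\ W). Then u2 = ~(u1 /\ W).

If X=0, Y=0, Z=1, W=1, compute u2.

u1 = ~(0 /\ 1) = 1
u2 = ~(1 /\ 1) = 0

0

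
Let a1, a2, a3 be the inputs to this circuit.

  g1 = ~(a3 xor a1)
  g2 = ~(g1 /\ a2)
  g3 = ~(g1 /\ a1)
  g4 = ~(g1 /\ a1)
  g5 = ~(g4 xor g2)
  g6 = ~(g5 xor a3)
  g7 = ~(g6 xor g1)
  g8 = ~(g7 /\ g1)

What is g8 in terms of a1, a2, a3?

~((~((~((~((~((~(a3 xor a1)) /\ a1)) xor (~((~(a3 xor a1)) /\ a2)))) xor a3)) xor (~(a3 xor a1)))) /\ (~(a3 xor a1)))

g1 = ~(a3 xor a1)
g2 = ~(g1 /\ a2) = ~((~(a3 xor a1)) /\ a2)
g4 = ~(g1 /\ a1) = ~((~(a3 xor a1)) /\ a1)
g5 = ~(g4 xor g2) = ~((~((~(a3 xor a1)) /\ a1)) xor (~((~(a3 xor a1)) /\ a2)))
g6 = ~(g5 xor a3) = ~((~((~((~(a3 xor a1)) /\ a1)) xor (~((~(a3 xor a1)) /\ a2)))) xor a3)
g7 = ~(g6 xor g1) = ~((~((~((~((~(a3 xor a1)) /\ a1)) xor (~((~(a3 xor a1)) /\ a2)))) xor a3)) xor (~(a3 xor a1)))
g8 = ~(g7 /\ g1) = ~((~((~((~((~((~(a3 xor a1)) /\ a1)) xor (~((~(a3 xor a1)) /\ a2)))) xor a3)) xor (~(a3 xor a1)))) /\ (~(a3 xor a1)))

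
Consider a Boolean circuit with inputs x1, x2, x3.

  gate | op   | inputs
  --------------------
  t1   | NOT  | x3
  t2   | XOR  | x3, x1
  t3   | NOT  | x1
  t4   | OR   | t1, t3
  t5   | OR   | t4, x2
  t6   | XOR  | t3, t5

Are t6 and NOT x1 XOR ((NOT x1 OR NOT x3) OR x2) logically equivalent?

Yes

t1 = NOT x3
t3 = NOT x1
t4 = t1 OR t3 = NOT x3 OR NOT x1
t5 = t4 OR x2 = (NOT x3 OR NOT x1) OR x2
t6 = t3 XOR t5 = NOT x1 XOR ((NOT x3 OR NOT x1) OR x2)
At x1=0, x2=0, x3=0: circuit gives 0, formula gives 0.
At x1=1, x2=0, x3=0: circuit gives 1, formula gives 1.
Agrees on all 8 inputs.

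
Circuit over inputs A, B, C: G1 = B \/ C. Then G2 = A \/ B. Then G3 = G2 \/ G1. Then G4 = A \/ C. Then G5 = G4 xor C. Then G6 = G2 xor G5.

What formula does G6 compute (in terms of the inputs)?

G2 = A \/ B
G4 = A \/ C
G5 = G4 xor C = (A \/ C) xor C
G6 = G2 xor G5 = (A \/ B) xor ((A \/ C) xor C)

(A \/ B) xor ((A \/ C) xor C)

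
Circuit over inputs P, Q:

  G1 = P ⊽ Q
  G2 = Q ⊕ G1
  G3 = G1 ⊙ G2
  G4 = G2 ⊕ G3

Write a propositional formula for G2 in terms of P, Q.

G1 = P ⊽ Q
G2 = Q ⊕ G1 = Q ⊕ (P ⊽ Q)

Q ⊕ (P ⊽ Q)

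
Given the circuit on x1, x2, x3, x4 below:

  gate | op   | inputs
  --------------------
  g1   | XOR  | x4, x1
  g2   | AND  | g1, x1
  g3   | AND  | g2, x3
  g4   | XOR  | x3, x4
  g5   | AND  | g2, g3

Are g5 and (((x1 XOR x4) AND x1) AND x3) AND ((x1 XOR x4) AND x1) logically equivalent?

Yes

g1 = x4 XOR x1
g2 = g1 AND x1 = (x4 XOR x1) AND x1
g3 = g2 AND x3 = ((x4 XOR x1) AND x1) AND x3
g5 = g2 AND g3 = ((x4 XOR x1) AND x1) AND (((x4 XOR x1) AND x1) AND x3)
At x1=0, x2=0, x3=0, x4=0: circuit gives 0, formula gives 0.
At x1=1, x2=0, x3=1, x4=0: circuit gives 1, formula gives 1.
Agrees on all 16 inputs.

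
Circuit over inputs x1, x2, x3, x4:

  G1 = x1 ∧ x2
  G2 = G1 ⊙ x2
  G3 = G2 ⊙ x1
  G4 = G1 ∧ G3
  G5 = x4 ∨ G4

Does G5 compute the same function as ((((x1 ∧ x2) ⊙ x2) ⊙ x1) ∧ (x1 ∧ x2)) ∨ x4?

Yes

G1 = x1 ∧ x2
G2 = G1 ⊙ x2 = (x1 ∧ x2) ⊙ x2
G3 = G2 ⊙ x1 = ((x1 ∧ x2) ⊙ x2) ⊙ x1
G4 = G1 ∧ G3 = (x1 ∧ x2) ∧ (((x1 ∧ x2) ⊙ x2) ⊙ x1)
G5 = x4 ∨ G4 = x4 ∨ ((x1 ∧ x2) ∧ (((x1 ∧ x2) ⊙ x2) ⊙ x1))
At x1=0, x2=0, x3=0, x4=0: circuit gives 0, formula gives 0.
At x1=0, x2=0, x3=0, x4=1: circuit gives 1, formula gives 1.
Agrees on all 16 inputs.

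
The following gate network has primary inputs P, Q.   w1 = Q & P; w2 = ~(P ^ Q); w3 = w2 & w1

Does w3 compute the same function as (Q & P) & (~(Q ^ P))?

Yes

w1 = Q & P
w2 = ~(P ^ Q)
w3 = w2 & w1 = (~(P ^ Q)) & (Q & P)
At P=0, Q=0: circuit gives 0, formula gives 0.
At P=1, Q=1: circuit gives 1, formula gives 1.
Agrees on all 4 inputs.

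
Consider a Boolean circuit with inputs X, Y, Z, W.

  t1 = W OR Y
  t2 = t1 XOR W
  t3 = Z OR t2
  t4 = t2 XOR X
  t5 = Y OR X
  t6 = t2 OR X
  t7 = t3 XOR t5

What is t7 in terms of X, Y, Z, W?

t1 = W OR Y
t2 = t1 XOR W = (W OR Y) XOR W
t3 = Z OR t2 = Z OR ((W OR Y) XOR W)
t5 = Y OR X
t7 = t3 XOR t5 = (Z OR ((W OR Y) XOR W)) XOR (Y OR X)

(Z OR ((W OR Y) XOR W)) XOR (Y OR X)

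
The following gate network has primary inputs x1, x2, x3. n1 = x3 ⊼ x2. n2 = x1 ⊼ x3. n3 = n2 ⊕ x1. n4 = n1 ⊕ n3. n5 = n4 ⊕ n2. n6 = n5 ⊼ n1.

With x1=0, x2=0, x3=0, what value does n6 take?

n1 = 0 ⊼ 0 = 1
n2 = 0 ⊼ 0 = 1
n3 = 1 ⊕ 0 = 1
n4 = 1 ⊕ 1 = 0
n5 = 0 ⊕ 1 = 1
n6 = 1 ⊼ 1 = 0

0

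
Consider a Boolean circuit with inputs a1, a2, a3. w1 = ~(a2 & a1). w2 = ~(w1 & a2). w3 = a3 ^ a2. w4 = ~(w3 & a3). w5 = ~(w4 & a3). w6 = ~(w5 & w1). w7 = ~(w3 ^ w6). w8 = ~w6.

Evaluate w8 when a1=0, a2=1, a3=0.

w1 = ~(1 & 0) = 1
w3 = 0 ^ 1 = 1
w4 = ~(1 & 0) = 1
w5 = ~(1 & 0) = 1
w6 = ~(1 & 1) = 0
w8 = ~0 = 1

1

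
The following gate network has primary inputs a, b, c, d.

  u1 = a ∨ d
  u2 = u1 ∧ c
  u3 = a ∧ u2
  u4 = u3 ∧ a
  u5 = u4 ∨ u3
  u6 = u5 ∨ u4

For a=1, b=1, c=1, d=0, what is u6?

1

u1 = 1 ∨ 0 = 1
u2 = 1 ∧ 1 = 1
u3 = 1 ∧ 1 = 1
u4 = 1 ∧ 1 = 1
u5 = 1 ∨ 1 = 1
u6 = 1 ∨ 1 = 1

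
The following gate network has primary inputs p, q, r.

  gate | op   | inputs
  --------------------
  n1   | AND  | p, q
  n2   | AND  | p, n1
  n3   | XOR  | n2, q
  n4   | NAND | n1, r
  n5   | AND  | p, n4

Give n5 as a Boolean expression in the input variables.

n1 = p AND q
n4 = n1 NAND r = (p AND q) NAND r
n5 = p AND n4 = p AND ((p AND q) NAND r)

p AND ((p AND q) NAND r)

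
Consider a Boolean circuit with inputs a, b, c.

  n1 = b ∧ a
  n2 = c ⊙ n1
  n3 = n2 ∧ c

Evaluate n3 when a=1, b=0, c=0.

n1 = 0 ∧ 1 = 0
n2 = 0 ⊙ 0 = 1
n3 = 1 ∧ 0 = 0

0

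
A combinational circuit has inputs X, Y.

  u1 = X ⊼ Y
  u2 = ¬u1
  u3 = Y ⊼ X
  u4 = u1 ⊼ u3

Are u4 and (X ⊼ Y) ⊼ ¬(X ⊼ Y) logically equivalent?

u1 = X ⊼ Y
u3 = Y ⊼ X
u4 = u1 ⊼ u3 = (X ⊼ Y) ⊼ (Y ⊼ X)
At X=0, Y=0: circuit gives 0, formula gives 1.

No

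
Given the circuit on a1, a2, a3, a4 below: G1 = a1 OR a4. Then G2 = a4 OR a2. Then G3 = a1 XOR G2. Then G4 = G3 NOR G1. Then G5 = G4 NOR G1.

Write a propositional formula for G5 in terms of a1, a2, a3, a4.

((a1 XOR (a4 OR a2)) NOR (a1 OR a4)) NOR (a1 OR a4)

G1 = a1 OR a4
G2 = a4 OR a2
G3 = a1 XOR G2 = a1 XOR (a4 OR a2)
G4 = G3 NOR G1 = (a1 XOR (a4 OR a2)) NOR (a1 OR a4)
G5 = G4 NOR G1 = ((a1 XOR (a4 OR a2)) NOR (a1 OR a4)) NOR (a1 OR a4)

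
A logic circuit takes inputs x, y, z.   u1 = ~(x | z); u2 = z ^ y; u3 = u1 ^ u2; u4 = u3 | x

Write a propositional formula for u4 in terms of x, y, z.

u1 = ~(x | z)
u2 = z ^ y
u3 = u1 ^ u2 = (~(x | z)) ^ (z ^ y)
u4 = u3 | x = ((~(x | z)) ^ (z ^ y)) | x

((~(x | z)) ^ (z ^ y)) | x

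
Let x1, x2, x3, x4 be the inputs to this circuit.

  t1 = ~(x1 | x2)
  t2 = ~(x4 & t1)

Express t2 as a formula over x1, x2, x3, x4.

t1 = ~(x1 | x2)
t2 = ~(x4 & t1) = ~(x4 & (~(x1 | x2)))

~(x4 & (~(x1 | x2)))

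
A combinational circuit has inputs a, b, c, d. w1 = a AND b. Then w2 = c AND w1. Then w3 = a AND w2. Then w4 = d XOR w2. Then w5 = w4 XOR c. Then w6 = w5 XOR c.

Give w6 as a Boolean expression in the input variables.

((d XOR (c AND (a AND b))) XOR c) XOR c

w1 = a AND b
w2 = c AND w1 = c AND (a AND b)
w4 = d XOR w2 = d XOR (c AND (a AND b))
w5 = w4 XOR c = (d XOR (c AND (a AND b))) XOR c
w6 = w5 XOR c = ((d XOR (c AND (a AND b))) XOR c) XOR c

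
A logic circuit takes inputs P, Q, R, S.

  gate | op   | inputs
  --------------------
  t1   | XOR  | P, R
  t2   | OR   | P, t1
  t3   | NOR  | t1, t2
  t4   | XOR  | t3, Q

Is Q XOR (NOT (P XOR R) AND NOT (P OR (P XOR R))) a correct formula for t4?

t1 = P XOR R
t2 = P OR t1 = P OR (P XOR R)
t3 = t1 NOR t2 = (P XOR R) NOR (P OR (P XOR R))
t4 = t3 XOR Q = ((P XOR R) NOR (P OR (P XOR R))) XOR Q
At P=0, Q=0, R=1, S=0: circuit gives 0, formula gives 0.
At P=0, Q=0, R=0, S=0: circuit gives 1, formula gives 1.
Agrees on all 16 inputs.

Yes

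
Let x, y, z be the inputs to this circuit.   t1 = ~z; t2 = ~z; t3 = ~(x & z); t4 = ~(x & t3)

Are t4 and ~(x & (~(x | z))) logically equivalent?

No

t3 = ~(x & z)
t4 = ~(x & t3) = ~(x & (~(x & z)))
At x=1, y=0, z=0: circuit gives 0, formula gives 1.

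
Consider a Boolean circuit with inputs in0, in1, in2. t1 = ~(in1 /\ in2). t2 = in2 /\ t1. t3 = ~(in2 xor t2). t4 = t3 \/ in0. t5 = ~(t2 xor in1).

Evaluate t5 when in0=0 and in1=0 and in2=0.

1

t1 = ~(0 /\ 0) = 1
t2 = 0 /\ 1 = 0
t5 = ~(0 xor 0) = 1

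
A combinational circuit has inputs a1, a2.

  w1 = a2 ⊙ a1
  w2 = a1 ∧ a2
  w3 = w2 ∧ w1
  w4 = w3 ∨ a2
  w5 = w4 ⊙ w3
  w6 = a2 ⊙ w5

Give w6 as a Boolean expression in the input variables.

w1 = a2 ⊙ a1
w2 = a1 ∧ a2
w3 = w2 ∧ w1 = (a1 ∧ a2) ∧ (a2 ⊙ a1)
w4 = w3 ∨ a2 = ((a1 ∧ a2) ∧ (a2 ⊙ a1)) ∨ a2
w5 = w4 ⊙ w3 = (((a1 ∧ a2) ∧ (a2 ⊙ a1)) ∨ a2) ⊙ ((a1 ∧ a2) ∧ (a2 ⊙ a1))
w6 = a2 ⊙ w5 = a2 ⊙ ((((a1 ∧ a2) ∧ (a2 ⊙ a1)) ∨ a2) ⊙ ((a1 ∧ a2) ∧ (a2 ⊙ a1)))

a2 ⊙ ((((a1 ∧ a2) ∧ (a2 ⊙ a1)) ∨ a2) ⊙ ((a1 ∧ a2) ∧ (a2 ⊙ a1)))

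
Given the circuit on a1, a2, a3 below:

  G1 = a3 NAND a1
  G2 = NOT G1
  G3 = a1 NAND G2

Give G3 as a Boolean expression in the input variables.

G1 = a3 NAND a1
G2 = NOT G1 = NOT (a3 NAND a1)
G3 = a1 NAND G2 = a1 NAND NOT (a3 NAND a1)

a1 NAND NOT (a3 NAND a1)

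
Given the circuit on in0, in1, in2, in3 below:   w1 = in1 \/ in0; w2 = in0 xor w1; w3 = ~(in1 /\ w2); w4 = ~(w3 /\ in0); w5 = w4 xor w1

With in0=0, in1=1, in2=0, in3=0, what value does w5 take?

0

w1 = 1 \/ 0 = 1
w2 = 0 xor 1 = 1
w3 = ~(1 /\ 1) = 0
w4 = ~(0 /\ 0) = 1
w5 = 1 xor 1 = 0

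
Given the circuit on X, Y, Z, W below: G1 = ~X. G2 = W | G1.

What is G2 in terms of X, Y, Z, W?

G1 = ~X
G2 = W | G1 = W | ~X

W | ~X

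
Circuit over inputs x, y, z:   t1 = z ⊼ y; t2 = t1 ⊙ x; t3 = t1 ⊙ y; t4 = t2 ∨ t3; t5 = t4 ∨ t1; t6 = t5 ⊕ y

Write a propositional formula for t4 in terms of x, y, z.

((z ⊼ y) ⊙ x) ∨ ((z ⊼ y) ⊙ y)

t1 = z ⊼ y
t2 = t1 ⊙ x = (z ⊼ y) ⊙ x
t3 = t1 ⊙ y = (z ⊼ y) ⊙ y
t4 = t2 ∨ t3 = ((z ⊼ y) ⊙ x) ∨ ((z ⊼ y) ⊙ y)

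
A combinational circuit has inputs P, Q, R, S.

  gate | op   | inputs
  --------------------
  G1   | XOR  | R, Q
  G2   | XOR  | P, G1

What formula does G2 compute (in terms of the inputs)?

G1 = R XOR Q
G2 = P XOR G1 = P XOR (R XOR Q)

P XOR (R XOR Q)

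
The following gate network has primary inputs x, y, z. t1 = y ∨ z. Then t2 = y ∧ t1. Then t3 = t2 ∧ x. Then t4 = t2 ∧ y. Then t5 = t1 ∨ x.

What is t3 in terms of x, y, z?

t1 = y ∨ z
t2 = y ∧ t1 = y ∧ (y ∨ z)
t3 = t2 ∧ x = (y ∧ (y ∨ z)) ∧ x

(y ∧ (y ∨ z)) ∧ x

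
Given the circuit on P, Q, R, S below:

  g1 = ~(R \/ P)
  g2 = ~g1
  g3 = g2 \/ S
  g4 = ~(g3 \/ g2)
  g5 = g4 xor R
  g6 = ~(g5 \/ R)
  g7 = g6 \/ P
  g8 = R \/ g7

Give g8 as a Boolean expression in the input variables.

g1 = ~(R \/ P)
g2 = ~g1 = ~(~(R \/ P))
g3 = g2 \/ S = ~(~(R \/ P)) \/ S
g4 = ~(g3 \/ g2) = ~((~(~(R \/ P)) \/ S) \/ ~(~(R \/ P)))
g5 = g4 xor R = (~((~(~(R \/ P)) \/ S) \/ ~(~(R \/ P)))) xor R
g6 = ~(g5 \/ R) = ~(((~((~(~(R \/ P)) \/ S) \/ ~(~(R \/ P)))) xor R) \/ R)
g7 = g6 \/ P = (~(((~((~(~(R \/ P)) \/ S) \/ ~(~(R \/ P)))) xor R) \/ R)) \/ P
g8 = R \/ g7 = R \/ ((~(((~((~(~(R \/ P)) \/ S) \/ ~(~(R \/ P)))) xor R) \/ R)) \/ P)

R \/ ((~(((~((~(~(R \/ P)) \/ S) \/ ~(~(R \/ P)))) xor R) \/ R)) \/ P)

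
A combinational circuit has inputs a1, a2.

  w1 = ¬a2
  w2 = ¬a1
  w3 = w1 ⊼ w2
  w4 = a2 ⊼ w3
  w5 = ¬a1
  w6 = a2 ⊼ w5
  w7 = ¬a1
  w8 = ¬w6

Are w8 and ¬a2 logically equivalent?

w5 = ¬a1
w6 = a2 ⊼ w5 = a2 ⊼ ¬a1
w8 = ¬w6 = ¬(a2 ⊼ ¬a1)
At a1=0, a2=0: circuit gives 0, formula gives 1.

No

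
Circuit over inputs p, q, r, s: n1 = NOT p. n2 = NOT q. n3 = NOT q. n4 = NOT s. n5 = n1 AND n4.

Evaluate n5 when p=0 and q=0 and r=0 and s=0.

1

n1 = NOT 0 = 1
n4 = NOT 0 = 1
n5 = 1 AND 1 = 1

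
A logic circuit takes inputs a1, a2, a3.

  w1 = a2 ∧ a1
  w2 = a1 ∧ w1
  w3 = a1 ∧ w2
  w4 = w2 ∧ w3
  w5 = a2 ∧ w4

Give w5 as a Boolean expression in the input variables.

a2 ∧ ((a1 ∧ (a2 ∧ a1)) ∧ (a1 ∧ (a1 ∧ (a2 ∧ a1))))

w1 = a2 ∧ a1
w2 = a1 ∧ w1 = a1 ∧ (a2 ∧ a1)
w3 = a1 ∧ w2 = a1 ∧ (a1 ∧ (a2 ∧ a1))
w4 = w2 ∧ w3 = (a1 ∧ (a2 ∧ a1)) ∧ (a1 ∧ (a1 ∧ (a2 ∧ a1)))
w5 = a2 ∧ w4 = a2 ∧ ((a1 ∧ (a2 ∧ a1)) ∧ (a1 ∧ (a1 ∧ (a2 ∧ a1))))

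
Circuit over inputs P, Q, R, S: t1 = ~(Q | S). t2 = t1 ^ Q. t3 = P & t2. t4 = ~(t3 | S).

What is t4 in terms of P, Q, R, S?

t1 = ~(Q | S)
t2 = t1 ^ Q = (~(Q | S)) ^ Q
t3 = P & t2 = P & ((~(Q | S)) ^ Q)
t4 = ~(t3 | S) = ~((P & ((~(Q | S)) ^ Q)) | S)

~((P & ((~(Q | S)) ^ Q)) | S)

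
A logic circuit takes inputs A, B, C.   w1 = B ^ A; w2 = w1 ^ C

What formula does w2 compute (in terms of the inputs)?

w1 = B ^ A
w2 = w1 ^ C = (B ^ A) ^ C

(B ^ A) ^ C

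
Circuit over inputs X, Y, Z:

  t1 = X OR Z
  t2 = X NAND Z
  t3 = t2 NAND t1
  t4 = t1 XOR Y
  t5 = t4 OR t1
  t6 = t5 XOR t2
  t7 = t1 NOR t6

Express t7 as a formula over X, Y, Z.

(X OR Z) NOR ((((X OR Z) XOR Y) OR (X OR Z)) XOR (X NAND Z))

t1 = X OR Z
t2 = X NAND Z
t4 = t1 XOR Y = (X OR Z) XOR Y
t5 = t4 OR t1 = ((X OR Z) XOR Y) OR (X OR Z)
t6 = t5 XOR t2 = (((X OR Z) XOR Y) OR (X OR Z)) XOR (X NAND Z)
t7 = t1 NOR t6 = (X OR Z) NOR ((((X OR Z) XOR Y) OR (X OR Z)) XOR (X NAND Z))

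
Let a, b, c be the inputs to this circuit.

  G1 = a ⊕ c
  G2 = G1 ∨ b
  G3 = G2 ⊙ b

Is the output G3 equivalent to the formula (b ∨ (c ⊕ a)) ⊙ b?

G1 = a ⊕ c
G2 = G1 ∨ b = (a ⊕ c) ∨ b
G3 = G2 ⊙ b = ((a ⊕ c) ∨ b) ⊙ b
At a=0, b=0, c=1: circuit gives 0, formula gives 0.
At a=0, b=0, c=0: circuit gives 1, formula gives 1.
Agrees on all 8 inputs.

Yes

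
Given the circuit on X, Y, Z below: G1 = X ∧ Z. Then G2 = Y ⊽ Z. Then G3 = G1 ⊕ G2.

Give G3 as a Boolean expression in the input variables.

(X ∧ Z) ⊕ (Y ⊽ Z)

G1 = X ∧ Z
G2 = Y ⊽ Z
G3 = G1 ⊕ G2 = (X ∧ Z) ⊕ (Y ⊽ Z)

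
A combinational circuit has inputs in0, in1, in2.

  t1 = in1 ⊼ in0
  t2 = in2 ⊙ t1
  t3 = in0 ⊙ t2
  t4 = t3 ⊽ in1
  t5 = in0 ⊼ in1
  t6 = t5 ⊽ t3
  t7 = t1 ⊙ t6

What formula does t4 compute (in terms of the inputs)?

t1 = in1 ⊼ in0
t2 = in2 ⊙ t1 = in2 ⊙ (in1 ⊼ in0)
t3 = in0 ⊙ t2 = in0 ⊙ (in2 ⊙ (in1 ⊼ in0))
t4 = t3 ⊽ in1 = (in0 ⊙ (in2 ⊙ (in1 ⊼ in0))) ⊽ in1

(in0 ⊙ (in2 ⊙ (in1 ⊼ in0))) ⊽ in1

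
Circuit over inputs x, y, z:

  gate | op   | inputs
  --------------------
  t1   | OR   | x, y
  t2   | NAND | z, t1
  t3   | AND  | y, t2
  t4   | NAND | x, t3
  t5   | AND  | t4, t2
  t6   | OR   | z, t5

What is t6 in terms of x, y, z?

z OR ((x NAND (y AND (z NAND (x OR y)))) AND (z NAND (x OR y)))

t1 = x OR y
t2 = z NAND t1 = z NAND (x OR y)
t3 = y AND t2 = y AND (z NAND (x OR y))
t4 = x NAND t3 = x NAND (y AND (z NAND (x OR y)))
t5 = t4 AND t2 = (x NAND (y AND (z NAND (x OR y)))) AND (z NAND (x OR y))
t6 = z OR t5 = z OR ((x NAND (y AND (z NAND (x OR y)))) AND (z NAND (x OR y)))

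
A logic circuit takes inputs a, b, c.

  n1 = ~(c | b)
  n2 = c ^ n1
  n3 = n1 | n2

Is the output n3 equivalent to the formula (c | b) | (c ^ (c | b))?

n1 = ~(c | b)
n2 = c ^ n1 = c ^ (~(c | b))
n3 = n1 | n2 = (~(c | b)) | (c ^ (~(c | b)))
At a=0, b=0, c=0: circuit gives 1, formula gives 0.

No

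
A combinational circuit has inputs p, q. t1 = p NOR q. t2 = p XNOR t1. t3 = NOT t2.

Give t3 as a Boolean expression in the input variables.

t1 = p NOR q
t2 = p XNOR t1 = p XNOR (p NOR q)
t3 = NOT t2 = NOT (p XNOR (p NOR q))

NOT (p XNOR (p NOR q))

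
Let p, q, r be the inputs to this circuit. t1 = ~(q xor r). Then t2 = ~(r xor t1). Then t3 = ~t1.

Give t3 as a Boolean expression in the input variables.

~(~(q xor r))

t1 = ~(q xor r)
t3 = ~t1 = ~(~(q xor r))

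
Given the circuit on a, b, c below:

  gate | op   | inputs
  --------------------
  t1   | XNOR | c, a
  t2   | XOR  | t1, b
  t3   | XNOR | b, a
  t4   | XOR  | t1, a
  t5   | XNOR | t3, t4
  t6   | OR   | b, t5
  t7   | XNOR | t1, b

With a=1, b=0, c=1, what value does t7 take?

t1 = 1 XNOR 1 = 1
t7 = 1 XNOR 0 = 0

0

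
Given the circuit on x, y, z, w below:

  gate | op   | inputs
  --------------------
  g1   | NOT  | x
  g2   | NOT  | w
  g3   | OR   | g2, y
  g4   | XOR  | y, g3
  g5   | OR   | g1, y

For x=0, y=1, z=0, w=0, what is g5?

g1 = NOT 0 = 1
g5 = 1 OR 1 = 1

1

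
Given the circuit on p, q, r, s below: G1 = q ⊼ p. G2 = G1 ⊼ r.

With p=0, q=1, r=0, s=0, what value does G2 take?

G1 = 1 ⊼ 0 = 1
G2 = 1 ⊼ 0 = 1

1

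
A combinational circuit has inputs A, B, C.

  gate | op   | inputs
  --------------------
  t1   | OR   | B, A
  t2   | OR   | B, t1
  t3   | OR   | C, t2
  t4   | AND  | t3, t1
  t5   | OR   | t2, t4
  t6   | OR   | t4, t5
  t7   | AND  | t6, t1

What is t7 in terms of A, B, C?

(((C OR (B OR (B OR A))) AND (B OR A)) OR ((B OR (B OR A)) OR ((C OR (B OR (B OR A))) AND (B OR A)))) AND (B OR A)

t1 = B OR A
t2 = B OR t1 = B OR (B OR A)
t3 = C OR t2 = C OR (B OR (B OR A))
t4 = t3 AND t1 = (C OR (B OR (B OR A))) AND (B OR A)
t5 = t2 OR t4 = (B OR (B OR A)) OR ((C OR (B OR (B OR A))) AND (B OR A))
t6 = t4 OR t5 = ((C OR (B OR (B OR A))) AND (B OR A)) OR ((B OR (B OR A)) OR ((C OR (B OR (B OR A))) AND (B OR A)))
t7 = t6 AND t1 = (((C OR (B OR (B OR A))) AND (B OR A)) OR ((B OR (B OR A)) OR ((C OR (B OR (B OR A))) AND (B OR A)))) AND (B OR A)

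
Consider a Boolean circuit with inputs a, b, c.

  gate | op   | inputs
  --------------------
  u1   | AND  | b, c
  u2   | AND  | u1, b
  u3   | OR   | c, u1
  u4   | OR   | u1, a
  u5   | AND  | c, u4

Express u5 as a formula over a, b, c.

u1 = b AND c
u4 = u1 OR a = (b AND c) OR a
u5 = c AND u4 = c AND ((b AND c) OR a)

c AND ((b AND c) OR a)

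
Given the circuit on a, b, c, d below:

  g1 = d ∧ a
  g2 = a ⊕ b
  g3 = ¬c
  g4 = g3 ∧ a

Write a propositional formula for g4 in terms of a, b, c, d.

g3 = ¬c
g4 = g3 ∧ a = ¬c ∧ a

¬c ∧ a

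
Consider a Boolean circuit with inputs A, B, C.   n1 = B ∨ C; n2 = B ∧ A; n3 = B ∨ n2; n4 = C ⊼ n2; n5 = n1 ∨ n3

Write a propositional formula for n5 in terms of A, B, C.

(B ∨ C) ∨ (B ∨ (B ∧ A))

n1 = B ∨ C
n2 = B ∧ A
n3 = B ∨ n2 = B ∨ (B ∧ A)
n5 = n1 ∨ n3 = (B ∨ C) ∨ (B ∨ (B ∧ A))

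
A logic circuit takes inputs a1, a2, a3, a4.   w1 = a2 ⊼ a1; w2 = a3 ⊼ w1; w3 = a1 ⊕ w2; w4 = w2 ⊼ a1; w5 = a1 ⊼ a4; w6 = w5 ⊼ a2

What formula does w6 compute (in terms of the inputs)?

w5 = a1 ⊼ a4
w6 = w5 ⊼ a2 = (a1 ⊼ a4) ⊼ a2

(a1 ⊼ a4) ⊼ a2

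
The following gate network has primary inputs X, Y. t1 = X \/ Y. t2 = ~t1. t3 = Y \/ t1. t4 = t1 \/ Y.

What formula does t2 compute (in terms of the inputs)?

~(X \/ Y)

t1 = X \/ Y
t2 = ~t1 = ~(X \/ Y)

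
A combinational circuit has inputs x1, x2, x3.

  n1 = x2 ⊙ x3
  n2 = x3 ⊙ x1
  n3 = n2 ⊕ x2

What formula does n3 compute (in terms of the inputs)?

(x3 ⊙ x1) ⊕ x2

n2 = x3 ⊙ x1
n3 = n2 ⊕ x2 = (x3 ⊙ x1) ⊕ x2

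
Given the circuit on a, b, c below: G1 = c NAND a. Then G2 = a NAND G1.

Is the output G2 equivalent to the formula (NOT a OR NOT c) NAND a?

Yes

G1 = c NAND a
G2 = a NAND G1 = a NAND (c NAND a)
At a=1, b=0, c=0: circuit gives 0, formula gives 0.
At a=0, b=0, c=0: circuit gives 1, formula gives 1.
Agrees on all 8 inputs.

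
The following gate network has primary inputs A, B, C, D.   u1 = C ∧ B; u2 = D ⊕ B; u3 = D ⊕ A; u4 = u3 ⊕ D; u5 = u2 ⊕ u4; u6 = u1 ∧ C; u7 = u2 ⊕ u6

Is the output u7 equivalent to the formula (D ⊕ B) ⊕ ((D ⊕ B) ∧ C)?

u1 = C ∧ B
u2 = D ⊕ B
u6 = u1 ∧ C = (C ∧ B) ∧ C
u7 = u2 ⊕ u6 = (D ⊕ B) ⊕ ((C ∧ B) ∧ C)
At A=0, B=0, C=1, D=1: circuit gives 1, formula gives 0.

No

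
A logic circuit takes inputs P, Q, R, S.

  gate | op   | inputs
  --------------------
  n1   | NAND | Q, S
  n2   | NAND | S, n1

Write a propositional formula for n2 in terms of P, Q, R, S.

n1 = Q NAND S
n2 = S NAND n1 = S NAND (Q NAND S)

S NAND (Q NAND S)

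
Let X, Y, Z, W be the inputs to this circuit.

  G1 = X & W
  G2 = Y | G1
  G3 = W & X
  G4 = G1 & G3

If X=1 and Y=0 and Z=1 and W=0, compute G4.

G1 = 1 & 0 = 0
G3 = 0 & 1 = 0
G4 = 0 & 0 = 0

0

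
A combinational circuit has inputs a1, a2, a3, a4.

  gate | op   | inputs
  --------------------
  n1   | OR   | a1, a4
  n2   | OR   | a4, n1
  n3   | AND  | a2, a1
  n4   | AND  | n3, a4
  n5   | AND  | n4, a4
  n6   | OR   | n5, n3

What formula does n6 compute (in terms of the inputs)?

(((a2 AND a1) AND a4) AND a4) OR (a2 AND a1)

n3 = a2 AND a1
n4 = n3 AND a4 = (a2 AND a1) AND a4
n5 = n4 AND a4 = ((a2 AND a1) AND a4) AND a4
n6 = n5 OR n3 = (((a2 AND a1) AND a4) AND a4) OR (a2 AND a1)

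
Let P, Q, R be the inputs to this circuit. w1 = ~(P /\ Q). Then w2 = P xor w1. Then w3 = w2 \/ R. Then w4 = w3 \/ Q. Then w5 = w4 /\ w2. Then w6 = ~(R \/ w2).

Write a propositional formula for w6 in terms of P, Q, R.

~(R \/ (P xor (~(P /\ Q))))

w1 = ~(P /\ Q)
w2 = P xor w1 = P xor (~(P /\ Q))
w6 = ~(R \/ w2) = ~(R \/ (P xor (~(P /\ Q))))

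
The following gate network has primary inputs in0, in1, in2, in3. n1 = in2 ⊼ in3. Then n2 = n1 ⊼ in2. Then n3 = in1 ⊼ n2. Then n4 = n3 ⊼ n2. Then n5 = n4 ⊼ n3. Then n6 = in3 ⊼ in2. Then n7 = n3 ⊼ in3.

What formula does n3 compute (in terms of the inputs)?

in1 ⊼ ((in2 ⊼ in3) ⊼ in2)

n1 = in2 ⊼ in3
n2 = n1 ⊼ in2 = (in2 ⊼ in3) ⊼ in2
n3 = in1 ⊼ n2 = in1 ⊼ ((in2 ⊼ in3) ⊼ in2)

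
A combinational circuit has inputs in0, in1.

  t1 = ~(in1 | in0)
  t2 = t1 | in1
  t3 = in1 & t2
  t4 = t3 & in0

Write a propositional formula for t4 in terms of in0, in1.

t1 = ~(in1 | in0)
t2 = t1 | in1 = (~(in1 | in0)) | in1
t3 = in1 & t2 = in1 & ((~(in1 | in0)) | in1)
t4 = t3 & in0 = (in1 & ((~(in1 | in0)) | in1)) & in0

(in1 & ((~(in1 | in0)) | in1)) & in0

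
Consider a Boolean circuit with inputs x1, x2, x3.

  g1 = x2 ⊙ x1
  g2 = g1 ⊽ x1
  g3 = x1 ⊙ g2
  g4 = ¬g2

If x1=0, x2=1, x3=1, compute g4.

g1 = 1 ⊙ 0 = 0
g2 = 0 ⊽ 0 = 1
g4 = ¬1 = 0

0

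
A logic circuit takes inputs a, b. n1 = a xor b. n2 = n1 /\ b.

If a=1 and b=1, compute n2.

0

n1 = 1 xor 1 = 0
n2 = 0 /\ 1 = 0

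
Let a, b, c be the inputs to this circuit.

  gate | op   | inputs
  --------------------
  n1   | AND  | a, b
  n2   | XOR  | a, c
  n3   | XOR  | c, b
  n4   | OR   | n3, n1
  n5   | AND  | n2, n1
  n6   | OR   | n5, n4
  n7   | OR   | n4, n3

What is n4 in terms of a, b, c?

n1 = a AND b
n3 = c XOR b
n4 = n3 OR n1 = (c XOR b) OR (a AND b)

(c XOR b) OR (a AND b)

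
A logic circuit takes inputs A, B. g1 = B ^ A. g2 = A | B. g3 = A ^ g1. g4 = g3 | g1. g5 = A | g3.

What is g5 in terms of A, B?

A | (A ^ (B ^ A))

g1 = B ^ A
g3 = A ^ g1 = A ^ (B ^ A)
g5 = A | g3 = A | (A ^ (B ^ A))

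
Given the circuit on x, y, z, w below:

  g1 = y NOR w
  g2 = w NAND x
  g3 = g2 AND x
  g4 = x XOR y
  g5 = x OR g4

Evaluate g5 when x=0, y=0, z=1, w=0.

g4 = 0 XOR 0 = 0
g5 = 0 OR 0 = 0

0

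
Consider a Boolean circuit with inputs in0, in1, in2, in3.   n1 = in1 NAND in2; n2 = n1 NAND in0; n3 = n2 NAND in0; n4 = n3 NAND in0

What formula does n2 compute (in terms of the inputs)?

(in1 NAND in2) NAND in0

n1 = in1 NAND in2
n2 = n1 NAND in0 = (in1 NAND in2) NAND in0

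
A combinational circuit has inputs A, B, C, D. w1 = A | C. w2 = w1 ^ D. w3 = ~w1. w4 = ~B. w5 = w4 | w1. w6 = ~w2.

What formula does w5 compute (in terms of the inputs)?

w1 = A | C
w4 = ~B
w5 = w4 | w1 = ~B | (A | C)

~B | (A | C)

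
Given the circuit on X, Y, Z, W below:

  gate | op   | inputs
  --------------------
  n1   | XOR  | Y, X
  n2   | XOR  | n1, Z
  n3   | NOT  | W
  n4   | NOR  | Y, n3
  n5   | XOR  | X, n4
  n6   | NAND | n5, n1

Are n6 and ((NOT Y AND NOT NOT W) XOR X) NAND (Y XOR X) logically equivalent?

Yes

n1 = Y XOR X
n3 = NOT W
n4 = Y NOR n3 = Y NOR NOT W
n5 = X XOR n4 = X XOR (Y NOR NOT W)
n6 = n5 NAND n1 = (X XOR (Y NOR NOT W)) NAND (Y XOR X)
At X=1, Y=0, Z=0, W=0: circuit gives 0, formula gives 0.
At X=0, Y=0, Z=0, W=0: circuit gives 1, formula gives 1.
Agrees on all 16 inputs.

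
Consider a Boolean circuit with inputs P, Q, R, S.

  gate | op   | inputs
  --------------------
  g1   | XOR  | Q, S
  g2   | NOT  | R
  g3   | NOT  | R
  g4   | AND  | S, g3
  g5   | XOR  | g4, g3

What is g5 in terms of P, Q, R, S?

(S AND NOT R) XOR NOT R

g3 = NOT R
g4 = S AND g3 = S AND NOT R
g5 = g4 XOR g3 = (S AND NOT R) XOR NOT R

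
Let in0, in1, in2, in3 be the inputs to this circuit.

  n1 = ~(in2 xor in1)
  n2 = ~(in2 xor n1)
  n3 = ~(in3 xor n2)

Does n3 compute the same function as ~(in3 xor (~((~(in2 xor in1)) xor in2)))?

n1 = ~(in2 xor in1)
n2 = ~(in2 xor n1) = ~(in2 xor (~(in2 xor in1)))
n3 = ~(in3 xor n2) = ~(in3 xor (~(in2 xor (~(in2 xor in1)))))
At in0=0, in1=0, in2=0, in3=1: circuit gives 0, formula gives 0.
At in0=0, in1=0, in2=0, in3=0: circuit gives 1, formula gives 1.
Agrees on all 16 inputs.

Yes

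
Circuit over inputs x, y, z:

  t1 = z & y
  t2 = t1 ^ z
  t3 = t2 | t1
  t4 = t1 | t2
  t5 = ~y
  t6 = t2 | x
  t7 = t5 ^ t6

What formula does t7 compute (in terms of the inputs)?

~y ^ (((z & y) ^ z) | x)

t1 = z & y
t2 = t1 ^ z = (z & y) ^ z
t5 = ~y
t6 = t2 | x = ((z & y) ^ z) | x
t7 = t5 ^ t6 = ~y ^ (((z & y) ^ z) | x)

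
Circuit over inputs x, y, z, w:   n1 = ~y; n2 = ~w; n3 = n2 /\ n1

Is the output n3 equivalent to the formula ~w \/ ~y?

No

n1 = ~y
n2 = ~w
n3 = n2 /\ n1 = ~w /\ ~y
At x=0, y=0, z=0, w=1: circuit gives 0, formula gives 1.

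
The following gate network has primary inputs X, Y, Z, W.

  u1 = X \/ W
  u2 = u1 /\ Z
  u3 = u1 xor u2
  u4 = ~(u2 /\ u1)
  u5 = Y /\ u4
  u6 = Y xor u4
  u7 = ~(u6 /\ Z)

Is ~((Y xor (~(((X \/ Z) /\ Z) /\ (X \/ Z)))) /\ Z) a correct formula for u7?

No

u1 = X \/ W
u2 = u1 /\ Z = (X \/ W) /\ Z
u4 = ~(u2 /\ u1) = ~(((X \/ W) /\ Z) /\ (X \/ W))
u6 = Y xor u4 = Y xor (~(((X \/ W) /\ Z) /\ (X \/ W)))
u7 = ~(u6 /\ Z) = ~((Y xor (~(((X \/ W) /\ Z) /\ (X \/ W)))) /\ Z)
At X=0, Y=0, Z=1, W=0: circuit gives 0, formula gives 1.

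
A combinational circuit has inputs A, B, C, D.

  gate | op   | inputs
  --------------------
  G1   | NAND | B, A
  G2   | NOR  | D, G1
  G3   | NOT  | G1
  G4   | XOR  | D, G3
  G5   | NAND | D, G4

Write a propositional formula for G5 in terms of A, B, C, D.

G1 = B NAND A
G3 = NOT G1 = NOT (B NAND A)
G4 = D XOR G3 = D XOR NOT (B NAND A)
G5 = D NAND G4 = D NAND (D XOR NOT (B NAND A))

D NAND (D XOR NOT (B NAND A))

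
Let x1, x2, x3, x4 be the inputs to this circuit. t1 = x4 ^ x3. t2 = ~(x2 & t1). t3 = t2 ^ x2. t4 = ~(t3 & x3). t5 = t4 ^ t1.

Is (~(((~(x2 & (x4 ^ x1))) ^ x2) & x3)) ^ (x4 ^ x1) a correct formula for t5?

No

t1 = x4 ^ x3
t2 = ~(x2 & t1) = ~(x2 & (x4 ^ x3))
t3 = t2 ^ x2 = (~(x2 & (x4 ^ x3))) ^ x2
t4 = ~(t3 & x3) = ~(((~(x2 & (x4 ^ x3))) ^ x2) & x3)
t5 = t4 ^ t1 = (~(((~(x2 & (x4 ^ x3))) ^ x2) & x3)) ^ (x4 ^ x3)
At x1=0, x2=0, x3=1, x4=0: circuit gives 1, formula gives 0.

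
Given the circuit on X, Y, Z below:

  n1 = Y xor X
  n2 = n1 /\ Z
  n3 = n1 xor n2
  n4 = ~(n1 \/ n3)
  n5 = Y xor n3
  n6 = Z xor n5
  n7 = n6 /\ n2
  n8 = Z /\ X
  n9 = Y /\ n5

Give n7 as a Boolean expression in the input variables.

(Z xor (Y xor ((Y xor X) xor ((Y xor X) /\ Z)))) /\ ((Y xor X) /\ Z)

n1 = Y xor X
n2 = n1 /\ Z = (Y xor X) /\ Z
n3 = n1 xor n2 = (Y xor X) xor ((Y xor X) /\ Z)
n5 = Y xor n3 = Y xor ((Y xor X) xor ((Y xor X) /\ Z))
n6 = Z xor n5 = Z xor (Y xor ((Y xor X) xor ((Y xor X) /\ Z)))
n7 = n6 /\ n2 = (Z xor (Y xor ((Y xor X) xor ((Y xor X) /\ Z)))) /\ ((Y xor X) /\ Z)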